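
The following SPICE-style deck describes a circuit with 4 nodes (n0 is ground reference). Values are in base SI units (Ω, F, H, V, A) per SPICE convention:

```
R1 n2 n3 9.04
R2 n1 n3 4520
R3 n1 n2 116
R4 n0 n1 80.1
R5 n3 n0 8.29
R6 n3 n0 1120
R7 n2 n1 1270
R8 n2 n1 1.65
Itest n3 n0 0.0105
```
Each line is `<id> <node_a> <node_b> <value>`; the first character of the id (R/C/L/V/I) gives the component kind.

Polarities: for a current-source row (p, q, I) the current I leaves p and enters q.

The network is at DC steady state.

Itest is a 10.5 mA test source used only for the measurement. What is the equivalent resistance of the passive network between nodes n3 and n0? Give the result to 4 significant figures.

R_eq = 7.545 Ω

Apply KCL at each of the 3 non-ground nodes and solve the resulting linear system.
Node n1: branches {R2, R3, R4, R7, R8} → V_1 = -0.06993
Node n2: branches {R1, R3, R7, R8} → V_2 = -0.07135
Node n3: branches {R1, R2, R5, R6, Itest} → V_3 = -0.07922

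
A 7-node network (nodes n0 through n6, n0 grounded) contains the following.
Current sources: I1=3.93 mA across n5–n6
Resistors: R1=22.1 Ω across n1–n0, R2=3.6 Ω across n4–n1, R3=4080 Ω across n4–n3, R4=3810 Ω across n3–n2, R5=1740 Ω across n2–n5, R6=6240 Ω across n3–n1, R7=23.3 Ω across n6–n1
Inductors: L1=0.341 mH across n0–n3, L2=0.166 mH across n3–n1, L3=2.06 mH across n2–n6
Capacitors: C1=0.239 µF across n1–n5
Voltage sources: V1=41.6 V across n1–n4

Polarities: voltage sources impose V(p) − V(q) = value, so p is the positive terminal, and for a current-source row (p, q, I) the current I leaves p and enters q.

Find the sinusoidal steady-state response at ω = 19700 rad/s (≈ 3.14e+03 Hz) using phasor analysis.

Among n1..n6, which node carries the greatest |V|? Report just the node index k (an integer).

Element admittances at ω=19700 rad/s:
  I1: injects 0.00393 A into n6 (from n5)
  Y(R1) = 0.04525+0.000j S between n1,n0
  Y(R2) = 0.2778+0.000j S between n4,n1
  Y(R3) = 0.0002451+0.000j S between n4,n3
  Y(L1) = 0.000-0.1489j S between n0,n3
  Y(R4) = 0.0002625+0.000j S between n3,n2
  Y(R5) = 0.0005747+0.000j S between n2,n5
  Y(L2) = 0.000-0.3058j S between n3,n1
  Y(C1) = 0.000+0.004708j S between n1,n5
  Y(R6) = 0.0001603+0.000j S between n3,n1
  Y(R7) = 0.04292+0.000j S between n6,n1
  Y(L3) = 0.000-0.02464j S between n2,n6
  V1: constraint V(n1)−V(n4) = 41.6
Assemble and solve the 7×7 MNA system:
  V(n1)=0.01255+0.02760j  V(n2)=0.08295+0.03346j  V(n3)=0.008390-0.003814j  V(n4)=-41.59+0.02760j  V(n5)=-0.08610+0.8417j  V(n6)=0.1014+0.03820j
  i(V1)=-11.57+7.700e-06j

4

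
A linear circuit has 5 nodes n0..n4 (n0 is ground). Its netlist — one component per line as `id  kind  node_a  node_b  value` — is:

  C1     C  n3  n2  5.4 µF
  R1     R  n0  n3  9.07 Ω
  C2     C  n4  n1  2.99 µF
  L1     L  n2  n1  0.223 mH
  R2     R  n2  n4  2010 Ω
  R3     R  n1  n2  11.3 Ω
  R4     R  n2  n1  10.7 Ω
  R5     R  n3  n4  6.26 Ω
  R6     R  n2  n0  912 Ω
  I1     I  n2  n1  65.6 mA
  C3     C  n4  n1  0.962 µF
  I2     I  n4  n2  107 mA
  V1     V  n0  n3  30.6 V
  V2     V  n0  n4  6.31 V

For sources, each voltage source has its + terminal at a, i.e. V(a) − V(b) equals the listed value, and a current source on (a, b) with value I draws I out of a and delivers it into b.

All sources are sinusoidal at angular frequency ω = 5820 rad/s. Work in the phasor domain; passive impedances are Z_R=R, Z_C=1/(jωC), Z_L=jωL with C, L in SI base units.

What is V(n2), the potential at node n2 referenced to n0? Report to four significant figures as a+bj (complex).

Apply KCL at each of the 4 non-ground nodes and solve the resulting linear system.
Node n1: branches {C2, L1, R3, R4, I1, C3} → V_1 = -20.49-2.435j
Node n2: branches {C1, L1, R2, R3, R4, R6, I1, I2} → V_2 = -20.09-2.542j
Node n3: branches {C1, R1, R5, V1} → V_3 = -30.60+0.000j
Node n4: branches {C2, R2, R5, C3, I2, V2} → V_4 = -6.310+0.000j
Source currents: i(V1)=-7.334-0.3302j, i(V2)=3.938+0.3274j

-20.09-2.542j V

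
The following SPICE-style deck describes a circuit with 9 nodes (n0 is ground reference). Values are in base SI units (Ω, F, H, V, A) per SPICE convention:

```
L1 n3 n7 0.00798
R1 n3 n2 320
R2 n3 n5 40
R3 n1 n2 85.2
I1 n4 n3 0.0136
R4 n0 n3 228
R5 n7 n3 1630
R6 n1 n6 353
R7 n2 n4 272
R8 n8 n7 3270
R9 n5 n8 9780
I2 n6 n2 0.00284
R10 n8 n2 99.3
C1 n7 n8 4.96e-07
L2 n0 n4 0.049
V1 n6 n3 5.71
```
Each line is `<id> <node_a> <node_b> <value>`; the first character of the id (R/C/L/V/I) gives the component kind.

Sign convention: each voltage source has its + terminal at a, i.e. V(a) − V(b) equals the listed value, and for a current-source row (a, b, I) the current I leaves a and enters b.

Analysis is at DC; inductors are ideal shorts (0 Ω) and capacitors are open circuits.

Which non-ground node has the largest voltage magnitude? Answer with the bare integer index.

Apply KCL at each of the 8 non-ground nodes and solve the resulting linear system.
Node n1: branches {R3, R6} → V_1 = 3.230
Node n2: branches {R1, R3, R7, I2, R10} → V_2 = 2.361
Node n3: branches {L1, R1, R2, I1, R4, R5, V1} → V_3 = 1.121
Node n4: branches {I1, R7, L2} → V_4 = 0.000
Node n5: branches {R2, R9} → V_5 = 1.126
Node n6: branches {R6, I2, V1} → V_6 = 6.831
Node n7: branches {L1, R5, R8, C1} → V_7 = 1.121
Node n8: branches {R8, R9, R10, C1} → V_8 = 2.313
Source currents: i(L1)=-0.0003644, i(L2)=0.004919, i(V1)=-0.01304

6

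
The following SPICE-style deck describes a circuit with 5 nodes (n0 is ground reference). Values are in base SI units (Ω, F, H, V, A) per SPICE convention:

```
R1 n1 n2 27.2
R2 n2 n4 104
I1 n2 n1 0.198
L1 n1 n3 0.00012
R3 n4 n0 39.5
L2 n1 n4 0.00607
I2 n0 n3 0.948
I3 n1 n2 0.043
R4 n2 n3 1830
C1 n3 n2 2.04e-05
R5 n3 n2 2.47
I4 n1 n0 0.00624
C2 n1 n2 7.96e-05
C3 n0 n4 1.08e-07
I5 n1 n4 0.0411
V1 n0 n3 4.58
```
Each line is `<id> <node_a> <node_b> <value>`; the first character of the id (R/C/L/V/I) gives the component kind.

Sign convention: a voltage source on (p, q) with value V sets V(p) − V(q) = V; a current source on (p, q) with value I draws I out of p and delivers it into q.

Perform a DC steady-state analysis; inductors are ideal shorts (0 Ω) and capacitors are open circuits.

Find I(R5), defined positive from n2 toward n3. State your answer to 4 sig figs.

Element admittances at DC:
  Y(R1) = 0.03676 S between n1,n2
  Y(R2) = 0.009615 S between n2,n4
  I1: injects 0.198 A into n1 (from n2)
  L1: short n1↔n3 (DC inductor)
  Y(R3) = 0.02532 S between n4,n0
  L2: short n1↔n4 (DC inductor)
  I2: injects 0.948 A into n3 (from n0)
  I3: injects 0.043 A into n2 (from n1)
  Y(R4) = 0.0005464 S between n2,n3
  Y(C1) = 0.000 S between n3,n2
  Y(R5) = 0.4049 S between n3,n2
  I4: injects 0.00624 A into n0 (from n1)
  Y(C2) = 0.000 S between n1,n2
  Y(C3) = 0.000 S between n0,n4
  I5: injects 0.0411 A into n4 (from n1)
  V1: constraint V(n0)−V(n3) = 4.58
Assemble and solve the 7×7 MNA system:
  V(n1)=-4.580  V(n2)=-4.923  V(n3)=-4.580  V(n4)=-4.580
  i(L1)=0.2488  i(L2)=-0.1538  i(V1)=-1.058

-0.1389 A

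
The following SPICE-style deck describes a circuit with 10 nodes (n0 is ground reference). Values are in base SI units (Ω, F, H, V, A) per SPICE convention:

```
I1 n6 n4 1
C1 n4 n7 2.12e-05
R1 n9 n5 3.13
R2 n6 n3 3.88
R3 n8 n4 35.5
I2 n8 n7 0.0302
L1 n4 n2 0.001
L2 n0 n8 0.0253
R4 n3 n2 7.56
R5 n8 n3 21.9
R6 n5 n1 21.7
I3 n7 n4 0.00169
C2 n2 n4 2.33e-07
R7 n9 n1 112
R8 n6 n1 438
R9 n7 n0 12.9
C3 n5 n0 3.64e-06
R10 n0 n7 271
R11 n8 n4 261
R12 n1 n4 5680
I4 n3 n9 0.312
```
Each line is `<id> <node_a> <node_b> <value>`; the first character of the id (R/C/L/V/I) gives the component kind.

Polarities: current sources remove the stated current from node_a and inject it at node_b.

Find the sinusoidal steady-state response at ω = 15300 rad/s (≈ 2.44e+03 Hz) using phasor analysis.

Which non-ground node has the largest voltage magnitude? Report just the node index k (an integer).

Apply KCL at each of the 9 non-ground nodes and solve the resulting linear system.
Node n1: branches {R6, R7, R8, R12} → V_1 = -0.9523-5.190j
Node n2: branches {L1, R4, C2} → V_2 = -7.636-16.11j
Node n3: branches {R2, R4, R5, I4} → V_3 = -15.51-13.98j
Node n4: branches {I1, C1, R3, L1, I3, C2, R11, R12} → V_4 = -3.086+0.7521j
Node n5: branches {R1, R6, C3} → V_5 = -0.3384-4.846j
Node n6: branches {I1, R2, R8} → V_6 = -19.23-13.90j
Node n7: branches {C1, I2, I3, R9, R10} → V_7 = -3.061-0.1021j
Node n8: branches {R3, I2, L2, R5, R11} → V_8 = -10.51-8.259j
Node n9: branches {R1, R7, I4} → V_9 = 0.5949-4.856j

6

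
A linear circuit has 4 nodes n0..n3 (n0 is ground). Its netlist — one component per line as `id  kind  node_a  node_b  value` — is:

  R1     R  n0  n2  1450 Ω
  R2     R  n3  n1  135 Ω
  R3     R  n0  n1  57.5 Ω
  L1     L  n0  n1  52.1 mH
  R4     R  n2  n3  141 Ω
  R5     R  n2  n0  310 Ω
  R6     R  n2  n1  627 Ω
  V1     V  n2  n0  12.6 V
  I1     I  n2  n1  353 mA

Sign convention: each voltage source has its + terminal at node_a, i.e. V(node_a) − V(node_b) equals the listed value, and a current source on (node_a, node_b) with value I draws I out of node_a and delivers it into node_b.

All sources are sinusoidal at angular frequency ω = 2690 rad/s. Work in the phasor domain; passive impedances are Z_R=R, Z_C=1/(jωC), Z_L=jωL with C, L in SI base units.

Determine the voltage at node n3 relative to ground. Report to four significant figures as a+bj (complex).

14.77+2.716j V

Apply KCL at each of the 3 non-ground nodes and solve the resulting linear system.
Node n1: branches {R2, R3, L1, R6, I1} → V_1 = 16.84+5.316j
Node n2: branches {R1, R4, R5, R6, V1, I1} → V_2 = 12.60+0.000j
Node n3: branches {R2, R4} → V_3 = 14.77+2.716j
Source currents: i(V1)=-0.3802+0.02774j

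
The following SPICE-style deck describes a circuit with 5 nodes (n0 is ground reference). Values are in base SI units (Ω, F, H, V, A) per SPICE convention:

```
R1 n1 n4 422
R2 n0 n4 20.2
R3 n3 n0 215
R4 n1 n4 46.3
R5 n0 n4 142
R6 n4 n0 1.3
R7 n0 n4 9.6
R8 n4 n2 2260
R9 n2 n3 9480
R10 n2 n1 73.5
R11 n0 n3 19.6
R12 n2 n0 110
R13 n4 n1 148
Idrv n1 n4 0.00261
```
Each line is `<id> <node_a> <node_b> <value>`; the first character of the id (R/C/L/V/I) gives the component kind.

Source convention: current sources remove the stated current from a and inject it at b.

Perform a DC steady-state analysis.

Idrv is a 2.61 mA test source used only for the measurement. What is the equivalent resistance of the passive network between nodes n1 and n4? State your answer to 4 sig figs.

Element admittances at DC:
  Y(R1) = 0.002370 S between n1,n4
  Y(R2) = 0.04950 S between n0,n4
  Y(R3) = 0.004651 S between n3,n0
  Y(R4) = 0.02160 S between n1,n4
  Y(R5) = 0.007042 S between n0,n4
  Y(R6) = 0.7692 S between n4,n0
  Y(R7) = 0.1042 S between n0,n4
  Y(R8) = 0.0004425 S between n4,n2
  Y(R9) = 0.0001055 S between n2,n3
  Y(R10) = 0.01361 S between n2,n1
  Y(R11) = 0.05102 S between n0,n3
  Y(R12) = 0.009091 S between n2,n0
  Y(R13) = 0.006757 S between n4,n1
  Idrv: injects 0.00261 A into n4 (from n1)
Assemble and solve the 4×4 MNA system:
  V(n1)=-0.07142  V(n2)=-0.04179  V(n3)=-7.904e-05  V(n4)=0.0004133

R_eq = 27.52 Ω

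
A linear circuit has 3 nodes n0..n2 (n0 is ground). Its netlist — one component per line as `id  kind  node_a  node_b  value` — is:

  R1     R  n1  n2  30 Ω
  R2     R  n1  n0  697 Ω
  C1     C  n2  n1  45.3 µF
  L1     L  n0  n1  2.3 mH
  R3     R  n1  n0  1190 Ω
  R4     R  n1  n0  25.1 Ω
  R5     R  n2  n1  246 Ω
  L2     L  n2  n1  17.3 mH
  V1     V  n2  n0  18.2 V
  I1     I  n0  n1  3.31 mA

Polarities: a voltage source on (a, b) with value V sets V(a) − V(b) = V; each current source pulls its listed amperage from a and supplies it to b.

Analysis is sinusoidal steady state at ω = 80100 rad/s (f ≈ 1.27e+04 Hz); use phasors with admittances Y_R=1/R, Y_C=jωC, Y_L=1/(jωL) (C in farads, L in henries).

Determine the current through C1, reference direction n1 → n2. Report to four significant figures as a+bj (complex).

Apply KCL at each of the 2 non-ground nodes and solve the resulting linear system.
Node n1: branches {R1, R2, C1, L1, R3, R4, R5, L2, I1} → V_1 = 18.22+0.2112j
Node n2: branches {R1, C1, R5, L2, V1} → V_2 = 18.20+0.000j
Source currents: i(V1)=-0.7653+0.09002j

-0.7663+0.08214j A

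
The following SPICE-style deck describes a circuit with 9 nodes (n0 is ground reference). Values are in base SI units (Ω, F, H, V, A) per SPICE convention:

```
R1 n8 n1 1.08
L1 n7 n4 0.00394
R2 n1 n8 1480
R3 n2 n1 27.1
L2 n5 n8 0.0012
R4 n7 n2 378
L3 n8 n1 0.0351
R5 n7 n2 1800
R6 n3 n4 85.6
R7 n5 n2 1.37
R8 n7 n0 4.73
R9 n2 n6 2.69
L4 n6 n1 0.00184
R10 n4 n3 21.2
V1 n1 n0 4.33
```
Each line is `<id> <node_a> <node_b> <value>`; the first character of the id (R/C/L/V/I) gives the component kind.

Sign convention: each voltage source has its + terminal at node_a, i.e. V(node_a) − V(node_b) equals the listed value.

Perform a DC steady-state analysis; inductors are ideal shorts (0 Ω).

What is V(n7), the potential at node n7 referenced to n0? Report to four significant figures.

MNA unknowns: 8 node voltages V₁..V_8 plus 5 source currents (L1, L2, L3, L4, V1)
R1: Y=0.9259 on G[8,1]
L1: row V7−V4=0, i_L1 at 7,4
R2: Y=0.0006757 on G[1,8]
R3: Y=0.03690 on G[2,1]
L2: row V5−V8=0, i_L2 at 5,8
R4: Y=0.002646 on G[7,2]
L3: row V8−V1=0, i_L3 at 8,1
R5: Y=0.0005556 on G[7,2]
R6: Y=0.01168 on G[3,4]
R7: Y=0.7299 on G[5,2]
R8: Y=0.2114 on G[7,0]
R9: Y=0.3717 on G[2,6]
L4: row V6−V1=0, i_L4 at 6,1
R10: Y=0.04717 on G[4,3]
V1: row V1−V0=4.33, i_V1 at 1,0
solve → V1=4.330, V2=4.318, V3=0.06440, V4=0.06440, V5=4.330, V6=4.330, V7=0.06440, V8=4.330
aux → i_L1=0.000, i_L2=-0.008729, i_L3=-0.008729, i_L4=-0.004446, i_V1=-0.01362

0.06440 V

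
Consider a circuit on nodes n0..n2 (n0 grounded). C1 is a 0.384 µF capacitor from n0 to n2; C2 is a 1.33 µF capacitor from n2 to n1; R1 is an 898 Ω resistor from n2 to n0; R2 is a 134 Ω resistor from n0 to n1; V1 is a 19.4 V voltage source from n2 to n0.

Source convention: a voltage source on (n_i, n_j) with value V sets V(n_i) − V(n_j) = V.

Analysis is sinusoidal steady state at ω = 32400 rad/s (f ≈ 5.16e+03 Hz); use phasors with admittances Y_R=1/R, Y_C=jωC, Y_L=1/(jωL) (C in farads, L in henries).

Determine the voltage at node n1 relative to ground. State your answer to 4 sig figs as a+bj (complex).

Element admittances at ω=32400 rad/s:
  Y(C1) = 0.000+0.01244j S between n0,n2
  Y(C2) = 0.000+0.04309j S between n2,n1
  Y(R1) = 0.001114+0.000j S between n2,n0
  Y(R2) = 0.007463+0.000j S between n0,n1
  V1: constraint V(n2)−V(n0) = 19.4
Assemble and solve the 3×3 MNA system:
  V(n1)=18.84+3.262j  V(n2)=19.40+0.000j
  i(V1)=-0.1622-0.2657j

18.84+3.262j V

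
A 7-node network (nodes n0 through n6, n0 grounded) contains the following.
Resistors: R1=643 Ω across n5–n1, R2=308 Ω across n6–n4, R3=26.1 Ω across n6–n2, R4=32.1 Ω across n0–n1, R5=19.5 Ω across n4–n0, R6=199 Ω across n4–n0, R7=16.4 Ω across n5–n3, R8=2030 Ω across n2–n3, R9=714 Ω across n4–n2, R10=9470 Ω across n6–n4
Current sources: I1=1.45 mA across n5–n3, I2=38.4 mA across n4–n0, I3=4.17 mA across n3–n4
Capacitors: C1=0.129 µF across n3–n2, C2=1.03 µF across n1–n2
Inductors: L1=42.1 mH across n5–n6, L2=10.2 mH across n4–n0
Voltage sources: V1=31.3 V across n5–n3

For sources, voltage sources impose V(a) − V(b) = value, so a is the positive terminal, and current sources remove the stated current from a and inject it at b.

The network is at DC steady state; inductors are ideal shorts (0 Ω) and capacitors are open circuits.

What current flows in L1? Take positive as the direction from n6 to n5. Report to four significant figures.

-0.01194 A

Element admittances at DC:
  Y(R1) = 0.001555 S between n5,n1
  Y(R2) = 0.003247 S between n6,n4
  Y(R3) = 0.03831 S between n6,n2
  Y(R4) = 0.03115 S between n0,n1
  I1: injects 0.00145 A into n3 (from n5)
  Y(R5) = 0.05128 S between n4,n0
  I2: injects 0.0384 A into n0 (from n4)
  Y(R6) = 0.005025 S between n4,n0
  I3: injects 0.00417 A into n4 (from n3)
  Y(R7) = 0.06098 S between n5,n3
  Y(C1) = 0.000 S between n3,n2
  L1: short n5↔n6 (DC inductor)
  Y(R8) = 0.0004926 S between n2,n3
  L2: short n4↔n0 (DC inductor)
  Y(R9) = 0.001401 S between n4,n2
  Y(C2) = 0.000 S between n1,n2
  Y(R10) = 0.0001056 S between n6,n4
  V1: constraint V(n5)−V(n3) = 31.3
Assemble and solve the 9×9 MNA system:
  V(n1)=-0.02793  V(n2)=-0.9504  V(n3)=-31.89  V(n4)=0.000  V(n5)=-0.5873  V(n6)=-0.5873
  i(L1)=0.01194  i(L2)=-0.03753  i(V1)=-1.921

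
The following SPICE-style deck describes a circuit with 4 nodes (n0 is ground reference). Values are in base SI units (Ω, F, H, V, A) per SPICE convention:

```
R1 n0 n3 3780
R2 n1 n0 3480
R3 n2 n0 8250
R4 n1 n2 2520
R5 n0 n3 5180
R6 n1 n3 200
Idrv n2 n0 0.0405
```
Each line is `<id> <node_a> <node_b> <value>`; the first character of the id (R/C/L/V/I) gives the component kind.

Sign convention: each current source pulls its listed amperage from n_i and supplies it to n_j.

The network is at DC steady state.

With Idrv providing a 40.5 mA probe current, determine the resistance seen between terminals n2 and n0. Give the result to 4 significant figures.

R_eq = 2664. Ω

MNA unknowns: 3 node voltages V₁..V_3
R1: Y=0.0002646 on G[0,3]
R2: Y=0.0002874 on G[1,0]
R3: Y=0.0001212 on G[2,0]
R4: Y=0.0003968 on G[1,2]
R5: Y=0.0001931 on G[0,3]
R6: Y=0.005000 on G[1,3]
Idrv: z[2]−=0.0405, z[0]+=0.0405
solve → V1=-38.81, V2=-107.9, V3=-35.55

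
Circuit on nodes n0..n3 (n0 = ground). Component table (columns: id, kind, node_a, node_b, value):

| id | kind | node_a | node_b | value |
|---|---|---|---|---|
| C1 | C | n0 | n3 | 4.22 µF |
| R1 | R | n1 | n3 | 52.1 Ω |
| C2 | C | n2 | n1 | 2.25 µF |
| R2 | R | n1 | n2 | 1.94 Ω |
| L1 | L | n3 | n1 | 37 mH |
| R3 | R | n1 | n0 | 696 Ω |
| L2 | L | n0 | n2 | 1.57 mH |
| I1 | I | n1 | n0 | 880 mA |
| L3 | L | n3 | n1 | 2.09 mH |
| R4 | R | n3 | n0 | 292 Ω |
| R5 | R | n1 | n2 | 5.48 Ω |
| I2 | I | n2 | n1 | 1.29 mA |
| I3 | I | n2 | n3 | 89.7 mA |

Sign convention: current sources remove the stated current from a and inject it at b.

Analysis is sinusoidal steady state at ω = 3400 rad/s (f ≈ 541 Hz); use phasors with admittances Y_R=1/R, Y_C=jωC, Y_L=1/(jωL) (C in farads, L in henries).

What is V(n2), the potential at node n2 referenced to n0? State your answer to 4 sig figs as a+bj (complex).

MNA unknowns: 3 node voltages V₁..V_3
C1: Y=0.000+0.01435j on G[0,3]
R1: Y=0.01919+0.000j on G[1,3]
C2: Y=0.000+0.007650j on G[2,1]
R2: Y=0.5155+0.000j on G[1,2]
L1: Y=0.000-0.007949j on G[3,1]
R3: Y=0.001437+0.000j on G[1,0]
L2: Y=0.000-0.1873j on G[0,2]
I1: z[1]−=0.88, z[0]+=0.88
L3: Y=0.000-0.1407j on G[3,1]
R4: Y=0.003425+0.000j on G[3,0]
R5: Y=0.1825+0.000j on G[1,2]
I2: z[2]−=0.00129, z[1]+=0.00129
I3: z[2]−=0.0897, z[3]+=0.0897
solve → V1=-1.471-4.934j, V2=-0.2555-5.016j, V3=-1.716-4.714j

-0.2555-5.016j V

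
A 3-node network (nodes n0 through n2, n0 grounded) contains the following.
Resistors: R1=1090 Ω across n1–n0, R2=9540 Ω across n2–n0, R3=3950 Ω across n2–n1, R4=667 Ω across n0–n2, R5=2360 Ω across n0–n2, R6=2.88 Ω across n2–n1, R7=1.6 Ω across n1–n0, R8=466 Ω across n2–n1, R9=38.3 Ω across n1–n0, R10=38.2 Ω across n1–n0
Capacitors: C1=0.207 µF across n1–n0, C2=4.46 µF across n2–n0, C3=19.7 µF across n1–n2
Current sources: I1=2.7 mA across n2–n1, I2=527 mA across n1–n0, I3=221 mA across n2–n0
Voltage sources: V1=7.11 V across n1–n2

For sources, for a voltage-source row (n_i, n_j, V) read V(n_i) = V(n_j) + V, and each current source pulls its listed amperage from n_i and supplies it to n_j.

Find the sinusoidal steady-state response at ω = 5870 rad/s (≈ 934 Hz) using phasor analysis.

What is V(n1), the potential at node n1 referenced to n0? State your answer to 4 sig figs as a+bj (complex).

Apply KCL at each of the 2 non-ground nodes and solve the resulting linear system.
Node n1: branches {R1, C1, R3, I1, R6, I2, R7, C3, R8, R9, R10, V1} → V_1 = -1.066+0.3166j
Node n2: branches {R2, R3, R4, R5, C2, I1, R6, C3, R8, I3, V1} → V_2 = -8.176+0.3166j
Source currents: i(V1)=-2.287-1.036j

-1.066+0.3166j V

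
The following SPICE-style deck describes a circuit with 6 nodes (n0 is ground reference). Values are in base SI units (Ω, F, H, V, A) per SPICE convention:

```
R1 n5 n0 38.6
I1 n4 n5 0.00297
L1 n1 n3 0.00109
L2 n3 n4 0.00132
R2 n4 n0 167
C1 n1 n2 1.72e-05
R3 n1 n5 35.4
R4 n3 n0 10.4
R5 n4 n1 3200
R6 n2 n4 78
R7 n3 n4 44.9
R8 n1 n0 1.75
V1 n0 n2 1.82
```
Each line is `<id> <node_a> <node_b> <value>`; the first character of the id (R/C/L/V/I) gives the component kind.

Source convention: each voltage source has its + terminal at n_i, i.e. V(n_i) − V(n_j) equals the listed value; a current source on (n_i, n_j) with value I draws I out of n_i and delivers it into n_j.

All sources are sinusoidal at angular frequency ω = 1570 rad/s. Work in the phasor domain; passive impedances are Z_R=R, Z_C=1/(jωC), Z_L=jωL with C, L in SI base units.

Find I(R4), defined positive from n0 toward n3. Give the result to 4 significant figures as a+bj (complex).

Apply KCL at each of the 5 non-ground nodes and solve the resulting linear system.
Node n1: branches {L1, C1, R3, R5, R8} → V_1 = -0.03416-0.06193j
Node n2: branches {C1, R6, V1} → V_2 = -1.820+0.000j
Node n3: branches {L1, L2, R4, R7} → V_3 = -0.05473-0.09590j
Node n4: branches {I1, L2, R2, R5, R6, R7} → V_4 = -0.06293-0.1476j
Node n5: branches {R1, I1, R3} → V_5 = 0.03702-0.03231j
Source currents: i(V1)=-0.02420-0.04633j

0.005263+0.009221j A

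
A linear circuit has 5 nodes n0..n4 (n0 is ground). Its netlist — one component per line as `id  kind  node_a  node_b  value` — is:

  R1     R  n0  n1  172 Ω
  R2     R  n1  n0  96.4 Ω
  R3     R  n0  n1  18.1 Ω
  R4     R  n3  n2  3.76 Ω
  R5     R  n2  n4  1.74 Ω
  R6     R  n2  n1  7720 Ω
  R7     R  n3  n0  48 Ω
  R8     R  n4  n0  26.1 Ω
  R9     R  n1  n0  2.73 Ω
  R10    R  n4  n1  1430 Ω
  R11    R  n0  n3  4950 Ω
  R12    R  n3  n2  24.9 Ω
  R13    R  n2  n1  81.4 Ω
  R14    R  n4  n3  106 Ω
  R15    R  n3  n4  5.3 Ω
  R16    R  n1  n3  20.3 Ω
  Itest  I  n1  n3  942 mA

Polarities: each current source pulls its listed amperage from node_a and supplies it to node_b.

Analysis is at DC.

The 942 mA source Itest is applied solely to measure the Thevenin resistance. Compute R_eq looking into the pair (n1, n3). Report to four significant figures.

MNA unknowns: 4 node voltages V₁..V_4
R1: Y=0.005814 on G[0,1]
R2: Y=0.01037 on G[1,0]
R3: Y=0.05525 on G[0,1]
R4: Y=0.2660 on G[3,2]
R5: Y=0.5747 on G[2,4]
R6: Y=0.0001295 on G[2,1]
R7: Y=0.02083 on G[3,0]
R8: Y=0.03831 on G[4,0]
R9: Y=0.3663 on G[1,0]
R10: Y=0.0006993 on G[4,1]
R11: Y=0.0002020 on G[0,3]
R12: Y=0.04016 on G[3,2]
R13: Y=0.01229 on G[2,1]
R14: Y=0.009434 on G[4,3]
R15: Y=0.1887 on G[3,4]
R16: Y=0.04926 on G[1,3]
Itest: z[1]−=0.942, z[3]+=0.942
solve → V1=-0.9555, V2=6.930, V3=7.580, V4=6.755

R_eq = 9.061 Ω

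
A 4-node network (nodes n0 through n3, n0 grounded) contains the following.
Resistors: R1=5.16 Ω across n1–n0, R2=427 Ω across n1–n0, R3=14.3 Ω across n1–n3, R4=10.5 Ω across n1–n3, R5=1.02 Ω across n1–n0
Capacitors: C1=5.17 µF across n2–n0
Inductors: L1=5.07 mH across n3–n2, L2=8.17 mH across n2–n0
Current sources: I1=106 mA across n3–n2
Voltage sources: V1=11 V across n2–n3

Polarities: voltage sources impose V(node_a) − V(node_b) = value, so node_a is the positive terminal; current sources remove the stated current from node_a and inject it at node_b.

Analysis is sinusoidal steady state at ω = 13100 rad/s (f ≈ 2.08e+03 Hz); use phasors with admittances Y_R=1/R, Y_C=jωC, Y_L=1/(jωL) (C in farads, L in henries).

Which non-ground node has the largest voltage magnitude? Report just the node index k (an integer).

2

Apply KCL at each of the 3 non-ground nodes and solve the resulting linear system.
Node n1: branches {R1, R2, R3, R4, R5} → V_1 = -0.1893-0.4696j
Node n2: branches {C1, L1, I1, L2, V1} → V_2 = 9.462-3.814j
Node n3: branches {L1, I1, R3, R4, V1} → V_3 = -1.538-3.814j
Source currents: i(V1)=-0.1167-0.3868j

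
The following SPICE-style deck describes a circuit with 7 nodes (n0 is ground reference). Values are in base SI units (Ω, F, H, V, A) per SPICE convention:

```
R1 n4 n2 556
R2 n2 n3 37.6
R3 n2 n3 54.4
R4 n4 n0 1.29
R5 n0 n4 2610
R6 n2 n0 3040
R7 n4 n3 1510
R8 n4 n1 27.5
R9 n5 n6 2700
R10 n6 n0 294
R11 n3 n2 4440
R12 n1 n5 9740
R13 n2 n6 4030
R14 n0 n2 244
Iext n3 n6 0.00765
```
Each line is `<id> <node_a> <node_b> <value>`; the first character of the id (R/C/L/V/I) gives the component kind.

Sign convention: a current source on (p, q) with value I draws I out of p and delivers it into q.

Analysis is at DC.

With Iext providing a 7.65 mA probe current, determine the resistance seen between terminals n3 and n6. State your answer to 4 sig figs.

R_eq = 408.8 Ω

MNA unknowns: 6 node voltages V₁..V_6
R1: Y=0.001799 on G[4,2]
R2: Y=0.02660 on G[2,3]
R3: Y=0.01838 on G[2,3]
R4: Y=0.7752 on G[4,0]
R5: Y=0.0003831 on G[0,4]
R6: Y=0.0003289 on G[2,0]
R7: Y=0.0006623 on G[4,3]
R8: Y=0.03636 on G[4,1]
R9: Y=0.0003704 on G[5,6]
R10: Y=0.003401 on G[6,0]
R11: Y=0.0002252 on G[3,2]
R12: Y=0.0001027 on G[1,5]
R13: Y=0.0002481 on G[2,6]
R14: Y=0.004098 on G[0,2]
Iext: z[3]−=0.00765, z[6]+=0.00765
solve → V1=0.001330, V2=-0.9899, V3=-1.142, V4=-0.003056, V5=1.555, V6=1.985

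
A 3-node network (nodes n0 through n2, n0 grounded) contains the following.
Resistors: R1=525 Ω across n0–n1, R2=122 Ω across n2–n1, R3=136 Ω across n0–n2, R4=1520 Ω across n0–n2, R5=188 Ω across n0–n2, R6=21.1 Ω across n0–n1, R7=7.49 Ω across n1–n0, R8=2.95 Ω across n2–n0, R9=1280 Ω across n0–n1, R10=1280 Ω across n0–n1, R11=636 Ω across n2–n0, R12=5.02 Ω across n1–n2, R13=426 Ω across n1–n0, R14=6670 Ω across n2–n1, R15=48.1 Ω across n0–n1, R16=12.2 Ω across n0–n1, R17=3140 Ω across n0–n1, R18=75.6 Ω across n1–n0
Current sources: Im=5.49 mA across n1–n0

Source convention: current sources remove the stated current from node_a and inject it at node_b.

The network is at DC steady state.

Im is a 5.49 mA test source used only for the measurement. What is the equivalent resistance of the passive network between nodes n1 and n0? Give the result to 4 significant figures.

MNA unknowns: 2 node voltages V₁..V_2
R1: Y=0.001905 on G[0,1]
R2: Y=0.008197 on G[2,1]
R3: Y=0.007353 on G[0,2]
R4: Y=0.0006579 on G[0,2]
R5: Y=0.005319 on G[0,2]
R6: Y=0.04739 on G[0,1]
R7: Y=0.1335 on G[1,0]
R8: Y=0.3390 on G[2,0]
R9: Y=0.0007813 on G[0,1]
R10: Y=0.0007813 on G[0,1]
R11: Y=0.001572 on G[2,0]
R12: Y=0.1992 on G[1,2]
R13: Y=0.002347 on G[1,0]
R14: Y=0.0001499 on G[2,1]
R15: Y=0.02079 on G[0,1]
R16: Y=0.08197 on G[0,1]
R17: Y=0.0003185 on G[0,1]
R18: Y=0.01323 on G[1,0]
Im: z[1]−=0.00549, z[0]+=0.00549
solve → V1=-0.01265, V2=-0.004678

R_eq = 2.305 Ω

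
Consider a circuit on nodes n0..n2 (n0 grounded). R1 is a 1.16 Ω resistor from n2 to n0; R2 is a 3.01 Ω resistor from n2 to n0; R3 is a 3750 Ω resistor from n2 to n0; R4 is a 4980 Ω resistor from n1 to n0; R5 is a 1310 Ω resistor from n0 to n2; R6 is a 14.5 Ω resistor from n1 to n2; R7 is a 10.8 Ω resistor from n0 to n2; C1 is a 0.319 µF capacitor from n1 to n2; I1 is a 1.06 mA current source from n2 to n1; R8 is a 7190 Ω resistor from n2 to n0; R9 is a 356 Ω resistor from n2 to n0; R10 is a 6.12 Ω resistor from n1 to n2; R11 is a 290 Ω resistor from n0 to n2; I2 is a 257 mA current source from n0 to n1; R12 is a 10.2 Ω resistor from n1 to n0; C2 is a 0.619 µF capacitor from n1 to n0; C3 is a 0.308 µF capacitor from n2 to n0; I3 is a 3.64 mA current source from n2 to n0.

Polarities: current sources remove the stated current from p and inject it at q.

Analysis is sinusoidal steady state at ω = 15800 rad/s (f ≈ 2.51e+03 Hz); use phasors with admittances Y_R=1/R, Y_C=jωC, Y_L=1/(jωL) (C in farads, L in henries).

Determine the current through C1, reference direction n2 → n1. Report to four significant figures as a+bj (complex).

-0.0001805-0.003732j A

Element admittances at ω=15800 rad/s:
  Y(R1) = 0.8621+0.000j S between n2,n0
  Y(R2) = 0.3322+0.000j S between n2,n0
  Y(R3) = 0.0002667+0.000j S between n2,n0
  Y(R4) = 0.0002008+0.000j S between n1,n0
  Y(R5) = 0.0007634+0.000j S between n0,n2
  Y(R6) = 0.06897+0.000j S between n1,n2
  Y(R7) = 0.09259+0.000j S between n0,n2
  Y(C1) = 0.000+0.005040j S between n1,n2
  I1: injects 0.00106 A into n1 (from n2)
  Y(R8) = 0.0001391+0.000j S between n2,n0
  Y(R9) = 0.002809+0.000j S between n2,n0
  Y(R10) = 0.1634+0.000j S between n1,n2
  Y(R11) = 0.003448+0.000j S between n0,n2
  I2: injects 0.257 A into n1 (from n0)
  Y(R12) = 0.09804+0.000j S between n1,n0
  Y(C2) = 0.000+0.009780j S between n1,n0
  Y(C3) = 0.000+0.004866j S between n2,n0
  I3: injects 0.00364 A into n0 (from n2)
Assemble and solve the 2×2 MNA system:
  V(n1)=0.8698-0.03985j  V(n2)=0.1294-0.004034j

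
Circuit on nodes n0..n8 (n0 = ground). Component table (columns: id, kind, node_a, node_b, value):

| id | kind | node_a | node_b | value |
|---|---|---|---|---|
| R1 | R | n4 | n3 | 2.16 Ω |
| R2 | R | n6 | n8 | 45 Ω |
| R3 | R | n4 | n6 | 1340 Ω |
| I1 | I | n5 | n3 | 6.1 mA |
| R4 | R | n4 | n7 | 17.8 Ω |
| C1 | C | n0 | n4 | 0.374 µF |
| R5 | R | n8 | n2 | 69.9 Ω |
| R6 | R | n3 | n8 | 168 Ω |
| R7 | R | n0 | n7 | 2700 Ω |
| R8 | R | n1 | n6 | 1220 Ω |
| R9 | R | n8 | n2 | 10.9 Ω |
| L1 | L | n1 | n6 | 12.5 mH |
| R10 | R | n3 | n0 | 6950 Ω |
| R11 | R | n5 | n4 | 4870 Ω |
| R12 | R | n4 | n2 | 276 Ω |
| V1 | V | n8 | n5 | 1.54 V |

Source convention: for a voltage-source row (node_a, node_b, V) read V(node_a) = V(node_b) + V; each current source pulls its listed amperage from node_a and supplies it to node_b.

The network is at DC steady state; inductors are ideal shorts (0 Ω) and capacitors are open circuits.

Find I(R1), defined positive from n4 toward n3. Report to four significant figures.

-0.002769 A

MNA unknowns: 8 node voltages V₁..V_8 plus 2 source currents (L1, V1)
R1: Y=0.4630 on G[4,3]
R2: Y=0.02222 on G[6,8]
R3: Y=0.0007463 on G[4,6]
I1: z[5]−=0.0061, z[3]+=0.0061
R4: Y=0.05618 on G[4,7]
C1: Y=0.000 on G[0,4]
R5: Y=0.01431 on G[8,2]
R6: Y=0.005952 on G[3,8]
R7: Y=0.0003704 on G[0,7]
R8: Y=0.0008197 on G[1,6]
R9: Y=0.09174 on G[8,2]
L1: row V1−V6=0, i_L1 at 1,6
R10: Y=0.0001439 on G[3,0]
R11: Y=0.0002053 on G[5,4]
R12: Y=0.003623 on G[4,2]
V1: row V8−V5=1.54, i_V1 at 8,5
solve → V1=-0.5373, V2=-0.5370, V3=0.004299, V4=-0.001681, V5=-2.095, V6=-0.5373, V7=-0.001670, V8=-0.5553
aux → i_L1=0.000, i_V1=0.005670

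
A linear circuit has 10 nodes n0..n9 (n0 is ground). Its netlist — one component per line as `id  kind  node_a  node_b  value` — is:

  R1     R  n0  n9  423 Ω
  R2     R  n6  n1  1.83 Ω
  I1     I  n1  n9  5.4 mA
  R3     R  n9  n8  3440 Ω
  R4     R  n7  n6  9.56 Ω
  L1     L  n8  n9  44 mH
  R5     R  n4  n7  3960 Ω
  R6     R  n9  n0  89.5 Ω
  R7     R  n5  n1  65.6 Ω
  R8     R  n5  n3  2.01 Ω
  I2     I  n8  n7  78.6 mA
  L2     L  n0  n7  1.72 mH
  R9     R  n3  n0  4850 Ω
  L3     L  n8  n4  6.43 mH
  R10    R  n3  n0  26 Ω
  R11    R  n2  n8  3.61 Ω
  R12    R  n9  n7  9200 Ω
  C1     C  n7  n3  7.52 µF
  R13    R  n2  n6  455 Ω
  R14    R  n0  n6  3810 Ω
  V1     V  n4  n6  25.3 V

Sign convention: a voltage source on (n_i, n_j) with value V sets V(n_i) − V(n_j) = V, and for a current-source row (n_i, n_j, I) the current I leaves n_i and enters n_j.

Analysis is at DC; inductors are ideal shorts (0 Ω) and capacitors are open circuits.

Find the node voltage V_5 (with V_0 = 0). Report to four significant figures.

-0.9761 V

Element admittances at DC:
  Y(R1) = 0.002364 S between n0,n9
  Y(R2) = 0.5464 S between n6,n1
  I1: injects 0.0054 A into n9 (from n1)
  Y(R3) = 0.0002907 S between n9,n8
  Y(R4) = 0.1046 S between n7,n6
  L1: short n8↔n9 (DC inductor)
  Y(R5) = 0.0002525 S between n4,n7
  Y(R6) = 0.01117 S between n9,n0
  Y(R7) = 0.01524 S between n5,n1
  Y(R8) = 0.4975 S between n5,n3
  I2: injects 0.0786 A into n7 (from n8)
  L2: short n0↔n7 (DC inductor)
  Y(R9) = 0.0002062 S between n3,n0
  L3: short n8↔n4 (DC inductor)
  Y(R10) = 0.03846 S between n3,n0
  Y(R11) = 0.2770 S between n2,n8
  Y(R12) = 0.0001087 S between n9,n7
  Y(C1) = 0.000 S between n7,n3
  Y(R13) = 0.002198 S between n2,n6
  Y(R14) = 0.0002625 S between n0,n6
  V1: constraint V(n4)−V(n6) = 25.3
Assemble and solve the 13×13 MNA system:
  V(n1)=-3.273  V(n2)=21.77  V(n3)=-0.9057  V(n4)=21.97  V(n5)=-0.9761  V(n6)=-3.328  V(n7)=0.000  V(n8)=21.97  V(n9)=21.97
  i(L1)=0.2944  i(L2)=0.2615  i(L3)=-0.4282  i(V1)=-0.4337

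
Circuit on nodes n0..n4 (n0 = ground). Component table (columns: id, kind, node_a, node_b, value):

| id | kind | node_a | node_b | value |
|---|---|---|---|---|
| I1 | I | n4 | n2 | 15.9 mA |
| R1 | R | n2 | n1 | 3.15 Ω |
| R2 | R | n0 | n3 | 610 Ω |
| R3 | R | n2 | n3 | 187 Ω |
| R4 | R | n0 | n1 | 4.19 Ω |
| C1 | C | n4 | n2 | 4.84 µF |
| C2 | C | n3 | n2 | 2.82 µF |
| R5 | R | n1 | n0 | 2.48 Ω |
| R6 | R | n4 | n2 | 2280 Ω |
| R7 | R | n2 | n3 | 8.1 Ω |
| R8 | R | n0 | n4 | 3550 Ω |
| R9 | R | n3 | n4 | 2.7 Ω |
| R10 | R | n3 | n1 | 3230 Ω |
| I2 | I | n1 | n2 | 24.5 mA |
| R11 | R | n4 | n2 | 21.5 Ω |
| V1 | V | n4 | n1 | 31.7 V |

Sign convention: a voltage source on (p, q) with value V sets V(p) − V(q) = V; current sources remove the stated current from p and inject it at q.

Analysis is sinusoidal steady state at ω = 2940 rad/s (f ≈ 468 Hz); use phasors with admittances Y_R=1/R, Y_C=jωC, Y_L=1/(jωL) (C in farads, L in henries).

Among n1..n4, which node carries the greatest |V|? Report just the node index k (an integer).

4

Element admittances at ω=2940 rad/s:
  I1: injects 0.0159 A into n2 (from n4)
  Y(R1) = 0.3175+0.000j S between n2,n1
  Y(R2) = 0.001639+0.000j S between n0,n3
  Y(R3) = 0.005348+0.000j S between n2,n3
  Y(R4) = 0.2387+0.000j S between n0,n1
  Y(C1) = 0.000+0.01423j S between n4,n2
  Y(C2) = 0.000+0.008291j S between n3,n2
  Y(R5) = 0.4032+0.000j S between n1,n0
  Y(R6) = 0.0004386+0.000j S between n4,n2
  Y(R7) = 0.1235+0.000j S between n2,n3
  Y(R8) = 0.0002817+0.000j S between n0,n4
  Y(R9) = 0.3704+0.000j S between n3,n4
  Y(R10) = 0.0003096+0.000j S between n3,n1
  I2: injects 0.0245 A into n2 (from n1)
  Y(R11) = 0.04651+0.000j S between n4,n2
  V1: constraint V(n4)−V(n1) = 31.7
Assemble and solve the 5×5 MNA system:
  V(n1)=-0.07998+9.444e-05j  V(n2)=9.841+0.8884j  V(n3)=25.88-0.03700j  V(n4)=31.62+9.444e-05j
  i(V1)=-3.184-0.2819j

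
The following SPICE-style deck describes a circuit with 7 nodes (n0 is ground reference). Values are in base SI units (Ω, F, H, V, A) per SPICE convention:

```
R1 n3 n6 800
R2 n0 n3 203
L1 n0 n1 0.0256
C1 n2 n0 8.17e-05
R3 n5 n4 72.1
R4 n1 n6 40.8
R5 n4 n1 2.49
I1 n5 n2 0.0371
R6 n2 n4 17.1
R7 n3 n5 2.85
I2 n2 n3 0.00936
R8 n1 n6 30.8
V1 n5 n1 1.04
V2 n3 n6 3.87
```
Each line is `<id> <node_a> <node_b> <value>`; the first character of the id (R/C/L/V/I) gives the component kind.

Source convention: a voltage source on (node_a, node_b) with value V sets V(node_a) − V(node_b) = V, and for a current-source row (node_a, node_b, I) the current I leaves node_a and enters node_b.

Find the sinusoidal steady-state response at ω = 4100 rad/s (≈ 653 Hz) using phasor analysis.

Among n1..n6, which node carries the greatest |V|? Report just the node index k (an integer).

Element admittances at ω=4100 rad/s:
  Y(R1) = 0.001250+0.000j S between n3,n6
  Y(R2) = 0.004926+0.000j S between n0,n3
  Y(L1) = 0.000-0.009527j S between n0,n1
  Y(C1) = 0.000+0.3350j S between n2,n0
  Y(R3) = 0.01387+0.000j S between n5,n4
  Y(R4) = 0.02451+0.000j S between n1,n6
  Y(R5) = 0.4016+0.000j S between n4,n1
  I1: injects 0.0371 A into n2 (from n5)
  Y(R6) = 0.05848+0.000j S between n2,n4
  Y(R7) = 0.3509+0.000j S between n3,n5
  I2: injects 0.00936 A into n3 (from n2)
  Y(R8) = 0.03247+0.000j S between n1,n6
  V1: constraint V(n5)−V(n1) = 1.04
  V2: constraint V(n3)−V(n6) = 3.87
Assemble and solve the 8×8 MNA system:
  V(n1)=-0.6505-0.1024j  V(n2)=-0.01702+0.008826j  V(n3)=0.7981-0.1011j  V(n4)=-0.5419-0.08864j  V(n5)=0.3895-0.1024j  V(n6)=-3.072-0.1011j
  i(V1)=0.09337+0.0006189j  i(V2)=-0.1428+6.960e-05j

6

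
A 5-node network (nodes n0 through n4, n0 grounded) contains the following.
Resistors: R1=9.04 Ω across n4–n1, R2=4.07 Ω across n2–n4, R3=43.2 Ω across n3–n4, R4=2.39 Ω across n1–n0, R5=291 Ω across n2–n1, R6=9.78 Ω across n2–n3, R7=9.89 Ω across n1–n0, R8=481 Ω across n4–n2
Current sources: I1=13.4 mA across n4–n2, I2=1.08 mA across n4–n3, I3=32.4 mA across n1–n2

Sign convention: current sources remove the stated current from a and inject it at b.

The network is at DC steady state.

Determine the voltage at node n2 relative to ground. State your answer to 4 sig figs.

Apply KCL at each of the 4 non-ground nodes and solve the resulting linear system.
Node n1: branches {R1, R4, R5, R7, I3} → V_1 = 0.000
Node n2: branches {I1, R2, R5, R6, R8, I3} → V_2 = 0.4483
Node n3: branches {R3, I2, R6} → V_3 = 0.4256
Node n4: branches {R1, I1, R2, R3, I2, R8} → V_4 = 0.2790

0.4483 V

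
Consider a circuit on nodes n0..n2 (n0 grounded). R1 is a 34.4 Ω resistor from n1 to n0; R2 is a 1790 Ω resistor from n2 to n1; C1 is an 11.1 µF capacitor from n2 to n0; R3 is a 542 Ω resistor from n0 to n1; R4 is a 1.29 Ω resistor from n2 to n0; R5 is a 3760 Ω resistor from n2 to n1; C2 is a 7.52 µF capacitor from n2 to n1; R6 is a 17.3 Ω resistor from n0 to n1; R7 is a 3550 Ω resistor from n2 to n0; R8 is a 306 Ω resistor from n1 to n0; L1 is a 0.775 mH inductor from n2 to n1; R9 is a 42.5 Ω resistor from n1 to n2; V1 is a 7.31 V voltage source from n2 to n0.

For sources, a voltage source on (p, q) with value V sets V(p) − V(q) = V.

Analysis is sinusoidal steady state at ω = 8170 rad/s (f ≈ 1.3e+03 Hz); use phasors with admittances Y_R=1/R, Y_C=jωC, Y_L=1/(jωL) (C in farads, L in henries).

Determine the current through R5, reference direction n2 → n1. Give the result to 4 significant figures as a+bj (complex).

Element admittances at ω=8170 rad/s:
  Y(R1) = 0.02907+0.000j S between n1,n0
  Y(R2) = 0.0005587+0.000j S between n2,n1
  Y(C1) = 0.000+0.09069j S between n2,n0
  Y(R3) = 0.001845+0.000j S between n0,n1
  Y(R4) = 0.7752+0.000j S between n2,n0
  Y(R5) = 0.0002660+0.000j S between n2,n1
  Y(C2) = 0.000+0.06144j S between n2,n1
  Y(R6) = 0.05780+0.000j S between n0,n1
  Y(R7) = 0.0002817+0.000j S between n2,n0
  Y(R8) = 0.003268+0.000j S between n1,n0
  Y(L1) = 0.000-0.1579j S between n2,n1
  Y(R9) = 0.02353+0.000j S between n1,n2
  V1: constraint V(n2)−V(n0) = 7.31
Assemble and solve the 3×3 MNA system:
  V(n1)=3.886-2.840j  V(n2)=7.310+0.000j
  i(V1)=-6.026-0.4017j

0.0009107+0.0007553j A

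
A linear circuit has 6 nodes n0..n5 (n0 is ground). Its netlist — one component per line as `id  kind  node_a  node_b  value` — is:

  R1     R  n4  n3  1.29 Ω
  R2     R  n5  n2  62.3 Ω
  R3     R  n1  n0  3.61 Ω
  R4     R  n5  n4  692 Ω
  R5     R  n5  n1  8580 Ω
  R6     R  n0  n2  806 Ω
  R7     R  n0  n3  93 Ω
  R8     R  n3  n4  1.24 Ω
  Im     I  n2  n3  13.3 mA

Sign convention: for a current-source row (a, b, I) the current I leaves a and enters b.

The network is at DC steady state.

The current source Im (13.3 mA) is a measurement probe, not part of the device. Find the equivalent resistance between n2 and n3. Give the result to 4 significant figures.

R_eq = 397.9 Ω

MNA unknowns: 5 node voltages V₁..V_5
R1: Y=0.7752 on G[4,3]
R2: Y=0.01605 on G[5,2]
R3: Y=0.2770 on G[1,0]
R4: Y=0.001445 on G[5,4]
R5: Y=0.0001166 on G[5,1]
R6: Y=0.001241 on G[0,2]
R7: Y=0.01075 on G[0,3]
R8: Y=0.8065 on G[3,4]
Im: z[2]−=0.0133, z[3]+=0.0133
solve → V1=-0.001783, V2=-4.704, V3=0.5887, V4=0.5843, V5=-4.239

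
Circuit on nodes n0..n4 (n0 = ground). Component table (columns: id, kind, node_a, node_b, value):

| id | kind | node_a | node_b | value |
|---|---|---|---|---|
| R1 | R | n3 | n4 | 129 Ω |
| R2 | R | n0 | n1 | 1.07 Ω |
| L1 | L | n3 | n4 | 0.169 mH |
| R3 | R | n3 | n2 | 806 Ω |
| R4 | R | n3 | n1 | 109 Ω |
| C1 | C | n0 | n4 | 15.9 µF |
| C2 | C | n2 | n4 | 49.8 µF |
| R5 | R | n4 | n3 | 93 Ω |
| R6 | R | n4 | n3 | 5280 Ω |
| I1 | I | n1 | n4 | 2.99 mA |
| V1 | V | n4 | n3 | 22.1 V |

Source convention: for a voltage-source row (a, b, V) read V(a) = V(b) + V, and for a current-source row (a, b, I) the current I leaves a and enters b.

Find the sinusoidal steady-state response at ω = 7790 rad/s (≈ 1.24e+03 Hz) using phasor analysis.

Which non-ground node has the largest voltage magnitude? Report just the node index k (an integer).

3

MNA unknowns: 4 node voltages V₁..V_4 plus 1 source current (V1)
R1: Y=0.007752+0.000j on G[3,4]
R2: Y=0.9346+0.000j on G[0,1]
L1: Y=0.000-0.7596j on G[3,4]
R3: Y=0.001241+0.000j on G[3,2]
R4: Y=0.009174+0.000j on G[3,1]
C1: Y=0.000+0.1239j on G[0,4]
C2: Y=0.000+0.3879j on G[2,4]
R5: Y=0.01075+0.000j on G[4,3]
R6: Y=0.0001894+0.000j on G[4,3]
I1: z[1]−=0.00299, z[4]+=0.00299
V1: row V4−V3=22.1, i_V1 at 4,3
solve → V1=-0.2168-0.01590j, V2=0.1198-1.565j, V3=-21.98-1.636j, V4=0.1200-1.636j
aux → i_V1=-0.6402+16.77j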